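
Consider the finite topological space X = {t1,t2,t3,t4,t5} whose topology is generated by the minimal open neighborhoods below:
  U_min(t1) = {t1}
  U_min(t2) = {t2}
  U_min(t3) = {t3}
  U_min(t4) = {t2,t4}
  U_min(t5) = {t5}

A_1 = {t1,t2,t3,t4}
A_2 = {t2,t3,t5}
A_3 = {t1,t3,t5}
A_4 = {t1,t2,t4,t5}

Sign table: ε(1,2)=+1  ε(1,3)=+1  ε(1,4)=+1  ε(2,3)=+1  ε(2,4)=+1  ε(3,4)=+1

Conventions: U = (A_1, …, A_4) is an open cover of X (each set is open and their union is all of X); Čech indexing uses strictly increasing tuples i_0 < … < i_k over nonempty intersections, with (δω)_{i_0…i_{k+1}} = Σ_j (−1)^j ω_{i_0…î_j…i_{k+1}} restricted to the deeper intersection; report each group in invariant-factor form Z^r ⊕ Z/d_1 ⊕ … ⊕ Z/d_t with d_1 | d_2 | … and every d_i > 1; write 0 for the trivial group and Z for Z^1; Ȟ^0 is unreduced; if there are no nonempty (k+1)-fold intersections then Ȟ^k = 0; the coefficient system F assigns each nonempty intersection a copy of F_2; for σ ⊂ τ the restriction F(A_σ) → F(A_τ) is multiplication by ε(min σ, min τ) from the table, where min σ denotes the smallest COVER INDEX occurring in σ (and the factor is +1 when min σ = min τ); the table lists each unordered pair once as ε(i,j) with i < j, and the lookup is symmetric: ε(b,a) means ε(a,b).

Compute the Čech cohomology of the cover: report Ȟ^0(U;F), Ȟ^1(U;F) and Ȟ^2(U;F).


nonempty intersections:
  A12={t2,t3} A13={t1,t3} A14={t1,t2,t4} A23={t3,t5} A24={t2,t5} A34={t1,t5}
  A123={t3} A124={t2} A134={t1} A234={t5}
C dims 4,6,4; δ0: rk_F2 3; δ1: rk_F2 3
Ȟ^0: (4−3)−0=1 ⇒ Z/2
Ȟ^1: (6−3)−3=0 ⇒ 0
Ȟ^2: (4−0)−3=1 ⇒ Z/2

Ȟ^0 = Z/2, Ȟ^1 = 0 and Ȟ^2 = Z/2


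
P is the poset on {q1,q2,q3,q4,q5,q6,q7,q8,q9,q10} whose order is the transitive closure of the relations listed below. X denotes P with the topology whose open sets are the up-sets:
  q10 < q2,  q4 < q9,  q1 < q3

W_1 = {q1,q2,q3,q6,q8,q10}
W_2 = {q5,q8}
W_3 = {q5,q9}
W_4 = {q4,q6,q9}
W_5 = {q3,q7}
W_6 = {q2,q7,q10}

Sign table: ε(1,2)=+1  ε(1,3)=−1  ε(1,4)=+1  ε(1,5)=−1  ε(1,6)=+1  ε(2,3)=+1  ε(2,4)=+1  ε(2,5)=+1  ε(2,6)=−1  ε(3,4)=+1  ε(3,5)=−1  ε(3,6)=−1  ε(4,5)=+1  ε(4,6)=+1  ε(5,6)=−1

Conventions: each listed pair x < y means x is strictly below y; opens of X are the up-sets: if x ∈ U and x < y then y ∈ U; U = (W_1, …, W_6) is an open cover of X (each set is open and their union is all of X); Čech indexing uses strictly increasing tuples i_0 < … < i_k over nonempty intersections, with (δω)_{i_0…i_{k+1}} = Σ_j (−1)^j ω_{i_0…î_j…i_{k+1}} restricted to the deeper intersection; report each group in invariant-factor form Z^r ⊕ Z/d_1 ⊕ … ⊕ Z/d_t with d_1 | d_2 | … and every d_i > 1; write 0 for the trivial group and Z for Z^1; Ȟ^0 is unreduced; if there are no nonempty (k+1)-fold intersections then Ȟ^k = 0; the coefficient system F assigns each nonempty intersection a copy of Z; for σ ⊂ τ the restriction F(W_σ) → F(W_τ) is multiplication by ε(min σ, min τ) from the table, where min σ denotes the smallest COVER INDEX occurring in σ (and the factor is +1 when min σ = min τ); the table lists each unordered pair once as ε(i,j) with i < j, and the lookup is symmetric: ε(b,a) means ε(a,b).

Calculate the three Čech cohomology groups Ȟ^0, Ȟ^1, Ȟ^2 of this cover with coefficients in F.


Ȟ^0(U;F) ≅ Z; Ȟ^1(U;F) ≅ Z^2; Ȟ^2(U;F) ≅ 0

cover nerve:
  W12={q8} W14={q6} W15={q3} W16={q2,q10} W23={q5} W34={q9} W56={q7}
C dims 6,7; δ0: rk 5, SNF 1^5
Ȟ^0: (6−5)−0=1 ⇒ Z
Ȟ^1: (7−0)−5=2 ⇒ Z^2
Ȟ^2: (0−0)−0=0 ⇒ 0


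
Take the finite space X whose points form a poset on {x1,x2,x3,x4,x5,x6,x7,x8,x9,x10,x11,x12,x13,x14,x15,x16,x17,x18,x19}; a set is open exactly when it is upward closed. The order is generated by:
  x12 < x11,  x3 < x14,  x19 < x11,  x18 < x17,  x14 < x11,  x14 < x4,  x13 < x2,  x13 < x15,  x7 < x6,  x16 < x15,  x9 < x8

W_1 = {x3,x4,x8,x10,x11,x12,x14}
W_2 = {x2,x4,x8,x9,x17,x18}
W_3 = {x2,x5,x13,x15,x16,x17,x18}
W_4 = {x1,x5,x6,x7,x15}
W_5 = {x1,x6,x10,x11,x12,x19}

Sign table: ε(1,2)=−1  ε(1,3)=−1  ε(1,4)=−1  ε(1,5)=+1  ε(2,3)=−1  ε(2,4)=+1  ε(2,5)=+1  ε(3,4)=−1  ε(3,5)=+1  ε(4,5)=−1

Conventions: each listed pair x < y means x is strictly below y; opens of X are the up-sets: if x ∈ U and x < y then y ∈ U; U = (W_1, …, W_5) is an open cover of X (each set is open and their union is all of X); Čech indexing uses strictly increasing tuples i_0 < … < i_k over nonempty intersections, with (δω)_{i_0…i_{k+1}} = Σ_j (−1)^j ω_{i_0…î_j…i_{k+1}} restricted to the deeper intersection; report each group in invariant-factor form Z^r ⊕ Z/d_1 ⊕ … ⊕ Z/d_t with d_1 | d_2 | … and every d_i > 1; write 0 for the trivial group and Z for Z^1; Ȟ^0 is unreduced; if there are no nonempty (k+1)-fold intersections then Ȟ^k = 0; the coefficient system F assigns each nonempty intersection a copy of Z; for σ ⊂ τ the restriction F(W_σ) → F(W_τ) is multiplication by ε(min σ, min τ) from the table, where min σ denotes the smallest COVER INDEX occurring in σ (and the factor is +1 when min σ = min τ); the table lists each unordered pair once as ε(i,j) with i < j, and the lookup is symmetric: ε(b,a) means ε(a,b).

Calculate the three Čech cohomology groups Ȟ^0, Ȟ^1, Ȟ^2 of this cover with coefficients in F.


nonempty intersections:
  W12={x4,x8} W15={x10,x11,x12} W23={x2,x17,x18} W34={x5,x15} W45={x1,x6}
C dims 5,5; δ0: rk 4, SNF 1^4
Ȟ^0: (5−4)−0=1 ⇒ Z
Ȟ^1: (5−0)−4=1 ⇒ Z
Ȟ^2: (0−0)−0=0 ⇒ 0

Ȟ^0 = Z; Ȟ^1 = Z; Ȟ^2 = 0


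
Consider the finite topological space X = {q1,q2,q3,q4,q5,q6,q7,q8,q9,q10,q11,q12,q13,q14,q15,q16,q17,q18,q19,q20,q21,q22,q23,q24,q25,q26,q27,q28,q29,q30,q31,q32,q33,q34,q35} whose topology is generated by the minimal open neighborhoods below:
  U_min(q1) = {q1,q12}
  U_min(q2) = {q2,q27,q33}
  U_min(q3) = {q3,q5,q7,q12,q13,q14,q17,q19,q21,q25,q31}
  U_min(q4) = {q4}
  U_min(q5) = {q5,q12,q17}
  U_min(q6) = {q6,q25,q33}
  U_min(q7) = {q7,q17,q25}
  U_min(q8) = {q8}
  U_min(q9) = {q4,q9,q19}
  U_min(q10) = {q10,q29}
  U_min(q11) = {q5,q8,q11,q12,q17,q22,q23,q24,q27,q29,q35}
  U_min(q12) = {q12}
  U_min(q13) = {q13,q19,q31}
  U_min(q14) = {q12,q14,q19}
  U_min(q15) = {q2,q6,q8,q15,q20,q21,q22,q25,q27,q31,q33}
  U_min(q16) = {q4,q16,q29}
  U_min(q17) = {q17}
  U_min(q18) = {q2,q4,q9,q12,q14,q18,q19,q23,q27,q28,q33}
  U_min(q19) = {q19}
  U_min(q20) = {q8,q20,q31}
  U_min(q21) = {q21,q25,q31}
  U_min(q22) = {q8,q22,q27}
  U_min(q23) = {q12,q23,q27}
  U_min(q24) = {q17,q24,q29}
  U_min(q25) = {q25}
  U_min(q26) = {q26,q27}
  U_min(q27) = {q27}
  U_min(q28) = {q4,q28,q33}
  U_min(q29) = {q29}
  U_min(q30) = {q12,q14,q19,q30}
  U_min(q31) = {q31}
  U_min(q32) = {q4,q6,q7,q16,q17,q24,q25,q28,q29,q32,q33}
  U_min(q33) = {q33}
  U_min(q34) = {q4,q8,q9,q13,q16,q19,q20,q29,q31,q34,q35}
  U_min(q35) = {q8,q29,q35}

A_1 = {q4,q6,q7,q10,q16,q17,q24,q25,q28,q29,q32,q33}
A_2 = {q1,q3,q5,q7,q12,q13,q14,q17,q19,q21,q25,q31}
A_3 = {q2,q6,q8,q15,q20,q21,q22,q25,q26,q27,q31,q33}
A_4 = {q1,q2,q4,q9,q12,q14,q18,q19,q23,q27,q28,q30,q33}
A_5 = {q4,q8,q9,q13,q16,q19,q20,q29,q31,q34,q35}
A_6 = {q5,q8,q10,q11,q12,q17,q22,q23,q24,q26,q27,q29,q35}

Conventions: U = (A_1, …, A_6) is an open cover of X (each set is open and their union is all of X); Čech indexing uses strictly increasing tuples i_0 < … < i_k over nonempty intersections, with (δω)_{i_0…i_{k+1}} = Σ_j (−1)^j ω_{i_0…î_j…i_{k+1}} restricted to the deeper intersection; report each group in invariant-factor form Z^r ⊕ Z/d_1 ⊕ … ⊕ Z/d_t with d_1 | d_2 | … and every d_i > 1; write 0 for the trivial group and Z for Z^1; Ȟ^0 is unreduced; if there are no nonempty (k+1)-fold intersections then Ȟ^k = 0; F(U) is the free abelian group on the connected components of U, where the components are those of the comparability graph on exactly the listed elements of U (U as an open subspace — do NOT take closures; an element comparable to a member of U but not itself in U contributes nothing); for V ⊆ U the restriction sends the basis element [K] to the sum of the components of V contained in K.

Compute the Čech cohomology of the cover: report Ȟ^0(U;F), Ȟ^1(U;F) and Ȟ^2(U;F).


nerve of the cover:
  A12={q7,q17,q25} A13={q6,q25,q33} A14={q4,q28,q33} A15={q4,q16,q29} A16={q10,q17,q24,q29} A23={q21,q25,q31} A24={q1,q12,q14,q19} A25={q13,q19,q31} A26={q5,q12,q17} A34={q2,q27,q33} A35={q8,q20,q31} A36={q8,q22,q26,q27} A45={q4,q9,q19} A46={q12,q23,q27} A56={q8,q29,q35}
  A123={q25} A126={q17} A134={q33} A145={q4} A156={q29} A235={q31} A245={q19} A246={q12} A346={q27} A356={q8}
components per intersection:
  A1: {q4,q6,q7,q10,q16,q17,q24,q25,q28,q29,q32,q33}
  A2: {q1,q3,q5,q7,q12,q13,q14,q17,q19,q21,q25,q31}
  A3: {q2,q6,q8,q15,q20,q21,q22,q25,q26,q27,q31,q33}
  A4: {q1,q2,q4,q9,q12,q14,q18,q19,q23,q27,q28,q30,q33}
  A5: {q4,q8,q9,q13,q16,q19,q20,q29,q31,q34,q35}
  A6: {q5,q8,q10,q11,q12,q17,q22,q23,q24,q26,q27,q29,q35}
  A12: {q7,q17,q25}
  A13: {q6,q25,q33}
  A14: {q4,q28,q33}
  A15: {q4,q16,q29}
  A16: {q10,q17,q24,q29}
  A23: {q21,q25,q31}
  A24: {q1,q12,q14,q19}
  A25: {q13,q19,q31}
  A26: {q5,q12,q17}
  A34: {q2,q27,q33}
  A35: {q8,q20,q31}
  A36: {q8,q22,q26,q27}
  A45: {q4,q9,q19}
  A46: {q12,q23,q27}
  A56: {q8,q29,q35}
  A123: {q25}
  A126: {q17}
  A134: {q33}
  A145: {q4}
  A156: {q29}
  A235: {q31}
  A245: {q19}
  A246: {q12}
  A346: {q27}
  A356: {q8}
C dims 6,15,10; δ0: rk 5, SNF 1^5; δ1: rk 10, SNF 1^9·2
Ȟ^0 = (6 − 5) − 0 = 1, so Ȟ^0 ≅ Z
Ȟ^1 = (15 − 10) − 5 = 0, so Ȟ^1 ≅ 0
Ȟ^2 = (10 − 0) − 10 = 0 plus torsion [2], so Ȟ^2 ≅ Z/2

Ȟ^0(U;F) ≅ Z,  Ȟ^1(U;F) ≅ 0,  Ȟ^2(U;F) ≅ Z/2


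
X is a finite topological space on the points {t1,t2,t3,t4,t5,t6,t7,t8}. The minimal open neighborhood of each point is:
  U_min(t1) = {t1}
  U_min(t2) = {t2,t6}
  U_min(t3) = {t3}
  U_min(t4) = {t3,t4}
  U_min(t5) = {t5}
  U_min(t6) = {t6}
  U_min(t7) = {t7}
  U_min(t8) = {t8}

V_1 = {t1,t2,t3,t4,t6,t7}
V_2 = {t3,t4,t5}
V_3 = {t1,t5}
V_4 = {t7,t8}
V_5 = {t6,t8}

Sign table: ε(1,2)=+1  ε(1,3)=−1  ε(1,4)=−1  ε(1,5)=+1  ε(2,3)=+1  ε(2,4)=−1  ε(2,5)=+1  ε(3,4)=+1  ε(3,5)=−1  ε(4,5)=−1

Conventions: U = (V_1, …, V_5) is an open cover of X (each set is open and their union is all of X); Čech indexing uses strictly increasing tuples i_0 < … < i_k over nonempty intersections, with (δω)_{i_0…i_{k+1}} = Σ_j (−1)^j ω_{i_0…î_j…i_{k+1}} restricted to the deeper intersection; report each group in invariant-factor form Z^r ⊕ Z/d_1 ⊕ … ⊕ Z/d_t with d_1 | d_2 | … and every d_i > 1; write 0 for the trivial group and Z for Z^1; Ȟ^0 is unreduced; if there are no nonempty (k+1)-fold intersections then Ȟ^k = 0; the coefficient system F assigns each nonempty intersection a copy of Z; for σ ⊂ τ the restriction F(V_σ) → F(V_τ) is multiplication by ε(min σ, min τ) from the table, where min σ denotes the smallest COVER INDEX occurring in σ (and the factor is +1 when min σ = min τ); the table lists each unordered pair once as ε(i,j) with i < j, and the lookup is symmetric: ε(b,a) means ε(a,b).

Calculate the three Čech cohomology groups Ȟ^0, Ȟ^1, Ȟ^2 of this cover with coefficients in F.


Ȟ^0 ≅ 0, Ȟ^1 ≅ Z ⊕ Z/2, Ȟ^2 ≅ 0

nonempty intersections:
  V12={t3,t4} V13={t1} V14={t7} V15={t6} V23={t5} V45={t8}
C dims 5,6; δ0: rk 5, SNF 1^4·2
Ȟ^0: (5−5)−0=0 ⇒ 0
Ȟ^1: (6−0)−5=1 plus torsion [2] ⇒ Z ⊕ Z/2
Ȟ^2: (0−0)−0=0 ⇒ 0


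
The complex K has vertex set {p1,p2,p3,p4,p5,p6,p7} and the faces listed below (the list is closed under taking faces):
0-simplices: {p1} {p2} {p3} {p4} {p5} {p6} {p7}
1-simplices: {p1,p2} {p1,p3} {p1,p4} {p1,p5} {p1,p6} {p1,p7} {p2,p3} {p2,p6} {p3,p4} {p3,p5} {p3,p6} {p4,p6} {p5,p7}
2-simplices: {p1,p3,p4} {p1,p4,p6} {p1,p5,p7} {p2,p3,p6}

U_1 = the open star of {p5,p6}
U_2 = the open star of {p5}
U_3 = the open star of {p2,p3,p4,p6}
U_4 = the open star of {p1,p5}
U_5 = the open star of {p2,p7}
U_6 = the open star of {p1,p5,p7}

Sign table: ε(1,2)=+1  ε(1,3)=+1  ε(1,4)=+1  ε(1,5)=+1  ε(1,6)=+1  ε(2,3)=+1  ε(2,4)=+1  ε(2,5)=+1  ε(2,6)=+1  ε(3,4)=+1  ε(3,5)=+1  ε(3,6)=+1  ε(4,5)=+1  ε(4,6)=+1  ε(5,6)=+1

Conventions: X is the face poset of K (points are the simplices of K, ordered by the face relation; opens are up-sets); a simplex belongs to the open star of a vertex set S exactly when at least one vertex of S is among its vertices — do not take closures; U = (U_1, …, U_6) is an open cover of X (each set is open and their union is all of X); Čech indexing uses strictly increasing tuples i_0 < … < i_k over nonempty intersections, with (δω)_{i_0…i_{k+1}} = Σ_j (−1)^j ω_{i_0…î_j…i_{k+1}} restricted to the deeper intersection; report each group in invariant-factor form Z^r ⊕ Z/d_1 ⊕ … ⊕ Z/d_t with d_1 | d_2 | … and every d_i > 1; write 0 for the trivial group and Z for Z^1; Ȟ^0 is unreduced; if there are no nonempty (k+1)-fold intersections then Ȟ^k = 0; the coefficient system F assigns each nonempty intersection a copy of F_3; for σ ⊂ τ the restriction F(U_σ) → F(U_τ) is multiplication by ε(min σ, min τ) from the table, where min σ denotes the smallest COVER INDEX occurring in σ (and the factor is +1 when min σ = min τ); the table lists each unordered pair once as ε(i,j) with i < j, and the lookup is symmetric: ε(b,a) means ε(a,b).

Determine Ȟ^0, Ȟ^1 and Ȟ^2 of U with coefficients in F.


Ȟ^0(U;F) ≅ Z/3; Ȟ^1(U;F) ≅ 0; Ȟ^2(U;F) ≅ Z/3

nerve simplices:
  U1={{p5},{p6},{p1,p5},{p1,p6},{p2,p6},{p3,p5},{p3,p6},{p4,p6},{p5,p7},{p1,p4,p6},{p1,p5,p7},{p2,p3,p6}} U2={{p5},{p1,p5},{p3,p5},{p5,p7},{p1,p5,p7}} U3={{p2},{p3},{p4},{p6},{p1,p2},{p1,p3},{p1,p4},{p1,p6},{p2,p3},{p2,p6},{p3,p4},{p3,p5},{p3,p6},{p4,p6},{p1,p3,p4},{p1,p4,p6},{p2,p3,p6}} U4={{p1},{p5},{p1,p2},{p1,p3},{p1,p4},{p1,p5},{p1,p6},{p1,p7},{p3,p5},{p5,p7},{p1,p3,p4},{p1,p4,p6},{p1,p5,p7}} U5={{p2},{p7},{p1,p2},{p1,p7},{p2,p3},{p2,p6},{p5,p7},{p1,p5,p7},{p2,p3,p6}} U6={{p1},{p5},{p7},{p1,p2},{p1,p3},{p1,p4},{p1,p5},{p1,p6},{p1,p7},{p3,p5},{p5,p7},{p1,p3,p4},{p1,p4,p6},{p1,p5,p7}}
  U12={{p5},{p1,p5},{p3,p5},{p5,p7},{p1,p5,p7}} U13={{p6},{p1,p6},{p2,p6},{p3,p5},{p3,p6},{p4,p6},{p1,p4,p6},{p2,p3,p6}} U14={{p5},{p1,p5},{p1,p6},{p3,p5},{p5,p7},{p1,p4,p6},{p1,p5,p7}} U15={{p2,p6},{p5,p7},{p1,p5,p7},{p2,p3,p6}} U16={{p5},{p1,p5},{p1,p6},{p3,p5},{p5,p7},{p1,p4,p6},{p1,p5,p7}} U23={{p3,p5}} U24={{p5},{p1,p5},{p3,p5},{p5,p7},{p1,p5,p7}} U25={{p5,p7},{p1,p5,p7}} U26={{p5},{p1,p5},{p3,p5},{p5,p7},{p1,p5,p7}} U34={{p1,p2},{p1,p3},{p1,p4},{p1,p6},{p3,p5},{p1,p3,p4},{p1,p4,p6}} U35={{p2},{p1,p2},{p2,p3},{p2,p6},{p2,p3,p6}} U36={{p1,p2},{p1,p3},{p1,p4},{p1,p6},{p3,p5},{p1,p3,p4},{p1,p4,p6}} U45={{p1,p2},{p1,p7},{p5,p7},{p1,p5,p7}} U46={{p1},{p5},{p1,p2},{p1,p3},{p1,p4},{p1,p5},{p1,p6},{p1,p7},{p3,p5},{p5,p7},{p1,p3,p4},{p1,p4,p6},{p1,p5,p7}} U56={{p7},{p1,p2},{p1,p7},{p5,p7},{p1,p5,p7}}
  U123={{p3,p5}} U124={{p5},{p1,p5},{p3,p5},{p5,p7},{p1,p5,p7}} U125={{p5,p7},{p1,p5,p7}} U126={{p5},{p1,p5},{p3,p5},{p5,p7},{p1,p5,p7}} U134={{p1,p6},{p3,p5},{p1,p4,p6}} U135={{p2,p6},{p2,p3,p6}} U136={{p1,p6},{p3,p5},{p1,p4,p6}} U145={{p5,p7},{p1,p5,p7}} U146={{p5},{p1,p5},{p1,p6},{p3,p5},{p5,p7},{p1,p4,p6},{p1,p5,p7}} U156={{p5,p7},{p1,p5,p7}} U234={{p3,p5}} U236={{p3,p5}} U245={{p5,p7},{p1,p5,p7}} U246={{p5},{p1,p5},{p3,p5},{p5,p7},{p1,p5,p7}} U256={{p5,p7},{p1,p5,p7}} U345={{p1,p2}} U346={{p1,p2},{p1,p3},{p1,p4},{p1,p6},{p3,p5},{p1,p3,p4},{p1,p4,p6}} U356={{p1,p2}} U456={{p1,p2},{p1,p7},{p5,p7},{p1,p5,p7}}
  U1234={{p3,p5}} U1236={{p3,p5}} U1245={{p5,p7},{p1,p5,p7}} U1246={{p5},{p1,p5},{p3,p5},{p5,p7},{p1,p5,p7}} U1256={{p5,p7},{p1,p5,p7}} U1346={{p1,p6},{p3,p5},{p1,p4,p6}} U1456={{p5,p7},{p1,p5,p7}} U2346={{p3,p5}} U2456={{p5,p7},{p1,p5,p7}} U3456={{p1,p2}}
  U12346={{p3,p5}} U12456={{p5,p7},{p1,p5,p7}}
C dims 6,15,19,10; δ0: rk_F3 5; δ1: rk_F3 10; δ2: rk_F3 8
degree 0: 6−5−0 = 1 → Ȟ^0 ≅ Z/3
degree 1: 15−10−5 = 0 → Ȟ^1 ≅ 0
degree 2: 19−8−10 = 1 → Ȟ^2 ≅ Z/3


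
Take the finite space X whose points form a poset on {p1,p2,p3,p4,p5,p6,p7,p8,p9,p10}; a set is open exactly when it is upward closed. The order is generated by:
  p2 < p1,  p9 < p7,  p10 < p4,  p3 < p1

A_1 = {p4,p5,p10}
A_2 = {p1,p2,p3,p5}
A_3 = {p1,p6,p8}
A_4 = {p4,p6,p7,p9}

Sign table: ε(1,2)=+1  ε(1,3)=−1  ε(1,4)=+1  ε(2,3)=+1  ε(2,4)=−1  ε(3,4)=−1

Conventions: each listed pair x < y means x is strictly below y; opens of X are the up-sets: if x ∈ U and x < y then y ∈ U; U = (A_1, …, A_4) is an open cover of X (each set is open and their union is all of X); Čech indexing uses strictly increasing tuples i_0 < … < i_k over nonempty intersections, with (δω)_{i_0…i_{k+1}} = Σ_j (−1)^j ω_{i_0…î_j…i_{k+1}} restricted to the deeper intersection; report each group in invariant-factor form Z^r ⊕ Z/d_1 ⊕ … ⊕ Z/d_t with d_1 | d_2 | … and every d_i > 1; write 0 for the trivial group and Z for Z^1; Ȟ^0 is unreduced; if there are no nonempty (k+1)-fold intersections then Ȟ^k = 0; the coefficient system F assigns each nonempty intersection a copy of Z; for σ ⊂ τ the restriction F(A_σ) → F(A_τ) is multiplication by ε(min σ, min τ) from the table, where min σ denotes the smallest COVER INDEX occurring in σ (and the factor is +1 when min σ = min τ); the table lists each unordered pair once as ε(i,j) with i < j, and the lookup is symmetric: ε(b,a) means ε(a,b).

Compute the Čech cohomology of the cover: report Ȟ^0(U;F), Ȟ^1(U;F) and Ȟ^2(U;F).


nerve of the cover:
  A12={p5} A14={p4} A23={p1} A34={p6}
C dims 4,4; δ0: rk 4, SNF 1^3·2
Ȟ^0 = (4 − 4) − 0 = 0, so Ȟ^0 ≅ 0
Ȟ^1 = (4 − 0) − 4 = 0 plus torsion [2], so Ȟ^1 ≅ Z/2
Ȟ^2 = (0 − 0) − 0 = 0, so Ȟ^2 ≅ 0

Ȟ^0(U;F) ≅ 0, Ȟ^1(U;F) ≅ Z/2, Ȟ^2(U;F) ≅ 0


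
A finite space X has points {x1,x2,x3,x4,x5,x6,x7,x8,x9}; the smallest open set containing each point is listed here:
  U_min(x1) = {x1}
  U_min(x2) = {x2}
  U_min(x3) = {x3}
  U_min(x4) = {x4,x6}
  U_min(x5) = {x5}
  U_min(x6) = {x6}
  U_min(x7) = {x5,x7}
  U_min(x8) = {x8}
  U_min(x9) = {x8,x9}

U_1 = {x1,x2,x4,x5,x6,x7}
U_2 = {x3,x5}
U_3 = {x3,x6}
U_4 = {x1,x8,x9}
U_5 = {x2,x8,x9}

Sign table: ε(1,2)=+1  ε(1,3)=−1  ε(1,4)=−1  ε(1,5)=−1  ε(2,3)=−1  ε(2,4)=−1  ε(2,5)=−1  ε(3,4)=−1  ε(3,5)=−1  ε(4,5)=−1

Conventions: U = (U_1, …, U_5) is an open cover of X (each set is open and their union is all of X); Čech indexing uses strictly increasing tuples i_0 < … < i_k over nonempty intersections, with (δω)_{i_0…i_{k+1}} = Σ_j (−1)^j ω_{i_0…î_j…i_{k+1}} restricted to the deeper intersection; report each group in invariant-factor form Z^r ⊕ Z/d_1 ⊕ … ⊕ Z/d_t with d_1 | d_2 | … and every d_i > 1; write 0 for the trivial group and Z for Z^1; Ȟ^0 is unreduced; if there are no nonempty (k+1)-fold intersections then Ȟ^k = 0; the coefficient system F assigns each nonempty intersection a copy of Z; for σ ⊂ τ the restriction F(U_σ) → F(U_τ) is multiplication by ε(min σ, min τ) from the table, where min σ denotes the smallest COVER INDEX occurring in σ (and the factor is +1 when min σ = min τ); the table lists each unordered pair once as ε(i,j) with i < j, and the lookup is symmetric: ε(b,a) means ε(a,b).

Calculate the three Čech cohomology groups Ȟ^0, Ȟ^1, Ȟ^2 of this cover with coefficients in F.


cover nerve:
  U12={x5} U13={x6} U14={x1} U15={x2} U23={x3} U45={x8,x9}
C dims 5,6; δ0: rk 5, SNF 1^4·2
Ȟ^0: (5−5)−0=0 ⇒ 0
Ȟ^1: (6−0)−5=1 plus torsion [2] ⇒ Z ⊕ Z/2
Ȟ^2: (0−0)−0=0 ⇒ 0

Ȟ^0 = 0,  Ȟ^1 = Z ⊕ Z/2,  Ȟ^2 = 0


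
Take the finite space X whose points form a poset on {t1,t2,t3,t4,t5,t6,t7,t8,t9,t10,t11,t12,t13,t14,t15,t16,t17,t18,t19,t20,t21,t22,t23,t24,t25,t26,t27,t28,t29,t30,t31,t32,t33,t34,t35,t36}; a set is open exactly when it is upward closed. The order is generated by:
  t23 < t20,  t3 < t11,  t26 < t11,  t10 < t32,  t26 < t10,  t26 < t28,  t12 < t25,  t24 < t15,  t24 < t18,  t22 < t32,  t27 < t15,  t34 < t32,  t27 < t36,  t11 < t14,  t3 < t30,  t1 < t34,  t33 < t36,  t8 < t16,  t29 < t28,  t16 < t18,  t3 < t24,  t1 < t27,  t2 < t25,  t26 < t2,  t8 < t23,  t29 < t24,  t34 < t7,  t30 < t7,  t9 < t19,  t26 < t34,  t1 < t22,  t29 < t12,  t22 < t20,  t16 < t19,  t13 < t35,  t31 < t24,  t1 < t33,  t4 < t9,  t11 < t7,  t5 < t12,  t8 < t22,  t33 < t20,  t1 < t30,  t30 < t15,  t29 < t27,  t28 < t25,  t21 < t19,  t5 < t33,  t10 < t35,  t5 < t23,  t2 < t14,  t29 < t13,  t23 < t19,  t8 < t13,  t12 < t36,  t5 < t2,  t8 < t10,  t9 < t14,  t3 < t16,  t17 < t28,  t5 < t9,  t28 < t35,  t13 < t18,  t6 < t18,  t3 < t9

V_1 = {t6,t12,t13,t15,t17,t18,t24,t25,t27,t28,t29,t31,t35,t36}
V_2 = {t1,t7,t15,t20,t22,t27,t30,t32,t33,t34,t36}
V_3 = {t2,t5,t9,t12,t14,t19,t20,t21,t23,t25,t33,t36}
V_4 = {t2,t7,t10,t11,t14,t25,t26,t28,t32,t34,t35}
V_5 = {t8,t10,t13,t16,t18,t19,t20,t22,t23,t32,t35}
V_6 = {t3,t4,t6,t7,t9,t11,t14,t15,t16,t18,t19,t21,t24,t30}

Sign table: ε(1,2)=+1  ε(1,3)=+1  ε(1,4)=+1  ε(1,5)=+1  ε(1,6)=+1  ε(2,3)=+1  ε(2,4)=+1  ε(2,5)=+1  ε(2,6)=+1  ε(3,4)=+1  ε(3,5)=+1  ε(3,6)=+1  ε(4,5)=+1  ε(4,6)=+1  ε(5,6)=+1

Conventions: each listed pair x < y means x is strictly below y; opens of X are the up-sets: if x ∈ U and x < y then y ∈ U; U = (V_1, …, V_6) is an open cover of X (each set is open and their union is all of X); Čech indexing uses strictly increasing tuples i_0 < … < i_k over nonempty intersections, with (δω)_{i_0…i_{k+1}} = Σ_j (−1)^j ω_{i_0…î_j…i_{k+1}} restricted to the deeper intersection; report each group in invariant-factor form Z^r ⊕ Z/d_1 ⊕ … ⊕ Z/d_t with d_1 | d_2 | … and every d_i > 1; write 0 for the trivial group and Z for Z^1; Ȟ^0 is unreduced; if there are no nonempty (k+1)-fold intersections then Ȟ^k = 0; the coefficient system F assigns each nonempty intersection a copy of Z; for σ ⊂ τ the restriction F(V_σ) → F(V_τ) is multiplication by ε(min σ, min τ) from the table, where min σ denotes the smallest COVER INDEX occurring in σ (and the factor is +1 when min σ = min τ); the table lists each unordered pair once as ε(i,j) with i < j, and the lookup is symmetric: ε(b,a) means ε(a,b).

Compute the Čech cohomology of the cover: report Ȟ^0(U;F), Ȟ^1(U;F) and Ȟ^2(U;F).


nonempty overlaps:
  V12={t15,t27,t36} V13={t12,t25,t36} V14={t25,t28,t35} V15={t13,t18,t35} V16={t6,t15,t18,t24} V23={t20,t33,t36} V24={t7,t32,t34} V25={t20,t22,t32} V26={t7,t15,t30} V34={t2,t14,t25} V35={t19,t20,t23} V36={t9,t14,t19,t21} V45={t10,t32,t35} V46={t7,t11,t14} V56={t16,t18,t19}
  V123={t36} V126={t15} V134={t25} V145={t35} V156={t18} V235={t20} V245={t32} V246={t7} V346={t14} V356={t19}
C dims 6,15,10; δ0: rk 5, SNF 1^5; δ1: rk 10, SNF 1^9·2
degree 0: 6−5−0 = 1 → Ȟ^0 ≅ Z
degree 1: 15−10−5 = 0 → Ȟ^1 ≅ 0
degree 2: 10−0−10 = 0 plus torsion [2] → Ȟ^2 ≅ Z/2

Ȟ^0 = Z, Ȟ^1 = 0, Ȟ^2 = Z/2


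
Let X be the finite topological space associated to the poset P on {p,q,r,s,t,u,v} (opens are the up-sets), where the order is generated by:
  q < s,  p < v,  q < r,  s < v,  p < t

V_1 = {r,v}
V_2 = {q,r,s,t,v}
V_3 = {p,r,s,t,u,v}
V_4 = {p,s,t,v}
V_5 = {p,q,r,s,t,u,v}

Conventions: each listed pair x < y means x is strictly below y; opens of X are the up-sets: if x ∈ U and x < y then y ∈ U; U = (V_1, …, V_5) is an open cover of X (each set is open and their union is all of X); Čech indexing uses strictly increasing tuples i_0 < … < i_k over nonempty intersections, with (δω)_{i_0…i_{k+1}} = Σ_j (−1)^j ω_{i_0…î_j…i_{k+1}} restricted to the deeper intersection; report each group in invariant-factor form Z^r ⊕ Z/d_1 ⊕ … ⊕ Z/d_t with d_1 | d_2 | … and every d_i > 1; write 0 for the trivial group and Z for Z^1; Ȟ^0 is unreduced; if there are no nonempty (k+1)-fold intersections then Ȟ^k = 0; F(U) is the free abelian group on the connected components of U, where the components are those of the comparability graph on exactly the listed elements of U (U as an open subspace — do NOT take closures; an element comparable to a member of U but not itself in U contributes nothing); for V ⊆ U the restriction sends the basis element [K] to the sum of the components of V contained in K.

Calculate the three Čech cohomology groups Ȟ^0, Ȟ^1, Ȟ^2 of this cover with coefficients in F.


Ȟ^0(U;F) ≅ Z^2,  Ȟ^1(U;F) ≅ 0,  Ȟ^2(U;F) ≅ 0

nonempty overlaps:
  V12={r,v} V13={r,v} V14={v} V15={r,v} V23={r,s,t,v} V24={s,t,v} V25={q,r,s,t,v} V34={p,s,t,v} V35={p,r,s,t,u,v} V45={p,s,t,v}
  V123={r,v} V124={v} V125={r,v} V134={v} V135={r,v} V145={v} V234={s,t,v} V235={r,s,t,v} V245={s,t,v} V345={p,s,t,v}
  V1234={v} V1235={r,v} V1245={v} V1345={v} V2345={s,t,v}
  V12345={v}
components per intersection:
  V1: {r} {v}
  V2: {q,r,s,v} {t}
  V3: {p,s,t,v} {r} {u}
  V4: {p,s,t,v}
  V5: {p,q,r,s,t,v} {u}
  V12: {r} {v}
  V13: {r} {v}
  V14: {v}
  V15: {r} {v}
  V23: {r} {s,v} {t}
  V24: {s,v} {t}
  V25: {q,r,s,v} {t}
  V34: {p,s,t,v}
  V35: {p,s,t,v} {r} {u}
  V45: {p,s,t,v}
  V123: {r} {v}
  V124: {v}
  V125: {r} {v}
  V134: {v}
  V135: {r} {v}
  V145: {v}
  V234: {s,v} {t}
  V235: {r} {s,v} {t}
  V245: {s,v} {t}
  V345: {p,s,t,v}
  V1234: {v}
  V1235: {r} {v}
  V1245: {v}
  V1345: {v}
  V2345: {s,v} {t}
  V12345: {v}
C dims 10,19,17,7; δ0: rk 8, SNF 1^8; δ1: rk 11, SNF 1^11; δ2: rk 6, SNF 1^6
degree 0: 10−8−0 = 2 → Ȟ^0 ≅ Z^2
degree 1: 19−11−8 = 0 → Ȟ^1 ≅ 0
degree 2: 17−6−11 = 0 → Ȟ^2 ≅ 0


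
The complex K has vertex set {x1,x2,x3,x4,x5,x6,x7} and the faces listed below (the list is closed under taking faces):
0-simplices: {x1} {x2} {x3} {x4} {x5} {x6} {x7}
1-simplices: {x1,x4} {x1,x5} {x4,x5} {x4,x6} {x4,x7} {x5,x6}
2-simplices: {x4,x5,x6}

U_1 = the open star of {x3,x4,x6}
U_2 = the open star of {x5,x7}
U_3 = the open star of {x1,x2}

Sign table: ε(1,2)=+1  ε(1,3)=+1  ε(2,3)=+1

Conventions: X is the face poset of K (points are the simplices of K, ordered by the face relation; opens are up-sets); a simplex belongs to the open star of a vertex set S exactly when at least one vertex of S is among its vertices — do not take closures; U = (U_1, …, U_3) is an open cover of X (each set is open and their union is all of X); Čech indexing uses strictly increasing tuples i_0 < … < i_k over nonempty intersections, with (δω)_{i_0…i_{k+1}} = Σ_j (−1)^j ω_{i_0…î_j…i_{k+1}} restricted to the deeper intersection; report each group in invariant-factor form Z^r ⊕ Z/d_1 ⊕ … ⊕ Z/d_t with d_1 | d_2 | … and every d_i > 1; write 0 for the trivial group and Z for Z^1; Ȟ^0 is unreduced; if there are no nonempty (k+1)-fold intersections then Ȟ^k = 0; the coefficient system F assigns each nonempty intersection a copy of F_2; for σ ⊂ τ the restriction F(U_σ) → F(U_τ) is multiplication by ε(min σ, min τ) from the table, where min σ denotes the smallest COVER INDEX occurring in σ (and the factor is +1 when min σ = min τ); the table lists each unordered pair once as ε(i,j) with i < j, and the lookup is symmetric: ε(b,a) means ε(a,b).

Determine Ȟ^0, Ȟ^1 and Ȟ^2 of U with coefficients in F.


nonempty intersections:
  U1={{x3},{x4},{x6},{x1,x4},{x4,x5},{x4,x6},{x4,x7},{x5,x6},{x4,x5,x6}} U2={{x5},{x7},{x1,x5},{x4,x5},{x4,x7},{x5,x6},{x4,x5,x6}} U3={{x1},{x2},{x1,x4},{x1,x5}}
  U12={{x4,x5},{x4,x7},{x5,x6},{x4,x5,x6}} U13={{x1,x4}} U23={{x1,x5}}
C dims 3,3; δ0: rk_F2 2
Ȟ^0: (3−2)−0=1 ⇒ Z/2
Ȟ^1: (3−0)−2=1 ⇒ Z/2
Ȟ^2: (0−0)−0=0 ⇒ 0

Ȟ^0 = Z/2, Ȟ^1 = Z/2 and Ȟ^2 = 0


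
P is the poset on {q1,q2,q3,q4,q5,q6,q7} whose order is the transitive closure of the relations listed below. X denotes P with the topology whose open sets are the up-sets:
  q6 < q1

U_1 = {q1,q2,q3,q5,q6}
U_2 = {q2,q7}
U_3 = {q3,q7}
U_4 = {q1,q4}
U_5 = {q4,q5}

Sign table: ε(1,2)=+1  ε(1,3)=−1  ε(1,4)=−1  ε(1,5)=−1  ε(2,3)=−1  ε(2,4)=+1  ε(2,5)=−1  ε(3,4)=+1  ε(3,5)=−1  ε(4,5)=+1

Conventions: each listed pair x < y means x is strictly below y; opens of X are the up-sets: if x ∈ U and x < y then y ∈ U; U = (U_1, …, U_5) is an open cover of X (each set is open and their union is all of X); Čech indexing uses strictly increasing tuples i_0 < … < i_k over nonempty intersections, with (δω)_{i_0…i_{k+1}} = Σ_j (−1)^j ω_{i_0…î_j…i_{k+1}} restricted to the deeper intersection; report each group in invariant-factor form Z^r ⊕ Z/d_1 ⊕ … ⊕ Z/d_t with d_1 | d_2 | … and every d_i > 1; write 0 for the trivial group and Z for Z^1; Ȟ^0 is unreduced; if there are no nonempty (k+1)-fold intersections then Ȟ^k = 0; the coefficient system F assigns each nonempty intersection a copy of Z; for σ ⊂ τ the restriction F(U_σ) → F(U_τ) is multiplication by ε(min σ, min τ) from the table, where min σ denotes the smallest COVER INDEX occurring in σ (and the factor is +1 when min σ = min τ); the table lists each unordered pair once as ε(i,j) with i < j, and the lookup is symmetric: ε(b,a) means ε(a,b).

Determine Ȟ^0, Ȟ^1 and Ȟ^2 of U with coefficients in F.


Ȟ^0 ≅ Z, Ȟ^1 ≅ Z^2 and Ȟ^2 ≅ 0

cover nerve:
  U12={q2} U13={q3} U14={q1} U15={q5} U23={q7} U45={q4}
C dims 5,6; δ0: rk 4, SNF 1^4
Ȟ^0: (5−4)−0=1 ⇒ Z
Ȟ^1: (6−0)−4=2 ⇒ Z^2
Ȟ^2: (0−0)−0=0 ⇒ 0


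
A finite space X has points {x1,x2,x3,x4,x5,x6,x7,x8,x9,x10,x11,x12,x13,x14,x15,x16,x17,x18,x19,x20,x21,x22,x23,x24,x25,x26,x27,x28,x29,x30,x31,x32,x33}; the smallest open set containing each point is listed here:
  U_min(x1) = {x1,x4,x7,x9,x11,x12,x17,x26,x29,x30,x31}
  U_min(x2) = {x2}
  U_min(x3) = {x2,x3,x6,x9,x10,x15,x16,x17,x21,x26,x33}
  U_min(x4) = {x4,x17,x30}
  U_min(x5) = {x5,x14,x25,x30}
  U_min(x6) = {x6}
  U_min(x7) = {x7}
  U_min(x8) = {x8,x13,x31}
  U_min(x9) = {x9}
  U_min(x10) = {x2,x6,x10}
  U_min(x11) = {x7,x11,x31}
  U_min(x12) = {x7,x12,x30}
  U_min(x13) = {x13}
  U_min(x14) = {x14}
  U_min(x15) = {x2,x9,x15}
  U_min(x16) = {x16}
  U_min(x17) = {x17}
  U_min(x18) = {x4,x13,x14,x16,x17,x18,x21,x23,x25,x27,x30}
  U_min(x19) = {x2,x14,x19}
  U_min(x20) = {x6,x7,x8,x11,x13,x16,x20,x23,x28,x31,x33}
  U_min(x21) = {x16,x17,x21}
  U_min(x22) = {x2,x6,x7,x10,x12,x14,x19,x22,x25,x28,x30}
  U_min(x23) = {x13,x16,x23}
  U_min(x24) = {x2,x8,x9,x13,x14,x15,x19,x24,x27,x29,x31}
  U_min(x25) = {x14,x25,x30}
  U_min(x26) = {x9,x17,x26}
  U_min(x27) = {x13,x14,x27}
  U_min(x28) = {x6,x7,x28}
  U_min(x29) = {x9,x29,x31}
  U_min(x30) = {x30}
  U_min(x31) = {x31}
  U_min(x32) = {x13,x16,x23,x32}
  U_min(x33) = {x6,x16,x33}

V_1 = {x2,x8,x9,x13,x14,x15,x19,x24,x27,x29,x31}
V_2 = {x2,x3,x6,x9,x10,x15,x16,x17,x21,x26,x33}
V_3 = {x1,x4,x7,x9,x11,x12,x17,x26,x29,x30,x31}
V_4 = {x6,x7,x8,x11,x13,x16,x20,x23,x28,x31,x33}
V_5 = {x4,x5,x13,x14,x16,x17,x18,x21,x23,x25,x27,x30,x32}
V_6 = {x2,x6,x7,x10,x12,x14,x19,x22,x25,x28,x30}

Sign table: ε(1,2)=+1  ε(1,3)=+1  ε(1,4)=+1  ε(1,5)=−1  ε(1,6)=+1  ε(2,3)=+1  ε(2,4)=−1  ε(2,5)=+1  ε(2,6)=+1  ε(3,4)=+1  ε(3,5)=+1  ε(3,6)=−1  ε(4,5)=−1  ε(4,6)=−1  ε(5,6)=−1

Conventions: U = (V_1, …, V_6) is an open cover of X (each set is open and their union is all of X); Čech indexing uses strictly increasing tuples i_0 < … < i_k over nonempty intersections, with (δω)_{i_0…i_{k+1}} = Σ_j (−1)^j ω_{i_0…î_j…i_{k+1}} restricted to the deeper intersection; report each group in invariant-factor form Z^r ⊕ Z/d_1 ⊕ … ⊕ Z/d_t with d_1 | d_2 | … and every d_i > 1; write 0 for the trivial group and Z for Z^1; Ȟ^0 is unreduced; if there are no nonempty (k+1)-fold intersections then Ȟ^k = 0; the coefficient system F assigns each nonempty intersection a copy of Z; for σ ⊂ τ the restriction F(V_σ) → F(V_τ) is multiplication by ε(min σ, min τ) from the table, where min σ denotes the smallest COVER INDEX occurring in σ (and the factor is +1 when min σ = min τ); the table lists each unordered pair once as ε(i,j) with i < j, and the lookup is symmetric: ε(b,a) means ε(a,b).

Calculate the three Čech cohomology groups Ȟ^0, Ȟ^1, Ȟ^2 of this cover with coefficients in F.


nonempty intersections:
  V12={x2,x9,x15} V13={x9,x29,x31} V14={x8,x13,x31} V15={x13,x14,x27} V16={x2,x14,x19} V23={x9,x17,x26} V24={x6,x16,x33} V25={x16,x17,x21} V26={x2,x6,x10} V34={x7,x11,x31} V35={x4,x17,x30} V36={x7,x12,x30} V45={x13,x16,x23} V46={x6,x7,x28} V56={x14,x25,x30}
  V123={x9} V126={x2} V134={x31} V145={x13} V156={x14} V235={x17} V245={x16} V246={x6} V346={x7} V356={x30}
C dims 6,15,10; δ0: rk 6, SNF 1^5·2; δ1: rk 9, SNF 1^9
Ȟ^0: (6−6)−0=0 ⇒ 0
Ȟ^1: (15−9)−6=0 plus torsion [2] ⇒ Z/2
Ȟ^2: (10−0)−9=1 ⇒ Z

Ȟ^0 ≅ 0, Ȟ^1 ≅ Z/2, Ȟ^2 ≅ Z


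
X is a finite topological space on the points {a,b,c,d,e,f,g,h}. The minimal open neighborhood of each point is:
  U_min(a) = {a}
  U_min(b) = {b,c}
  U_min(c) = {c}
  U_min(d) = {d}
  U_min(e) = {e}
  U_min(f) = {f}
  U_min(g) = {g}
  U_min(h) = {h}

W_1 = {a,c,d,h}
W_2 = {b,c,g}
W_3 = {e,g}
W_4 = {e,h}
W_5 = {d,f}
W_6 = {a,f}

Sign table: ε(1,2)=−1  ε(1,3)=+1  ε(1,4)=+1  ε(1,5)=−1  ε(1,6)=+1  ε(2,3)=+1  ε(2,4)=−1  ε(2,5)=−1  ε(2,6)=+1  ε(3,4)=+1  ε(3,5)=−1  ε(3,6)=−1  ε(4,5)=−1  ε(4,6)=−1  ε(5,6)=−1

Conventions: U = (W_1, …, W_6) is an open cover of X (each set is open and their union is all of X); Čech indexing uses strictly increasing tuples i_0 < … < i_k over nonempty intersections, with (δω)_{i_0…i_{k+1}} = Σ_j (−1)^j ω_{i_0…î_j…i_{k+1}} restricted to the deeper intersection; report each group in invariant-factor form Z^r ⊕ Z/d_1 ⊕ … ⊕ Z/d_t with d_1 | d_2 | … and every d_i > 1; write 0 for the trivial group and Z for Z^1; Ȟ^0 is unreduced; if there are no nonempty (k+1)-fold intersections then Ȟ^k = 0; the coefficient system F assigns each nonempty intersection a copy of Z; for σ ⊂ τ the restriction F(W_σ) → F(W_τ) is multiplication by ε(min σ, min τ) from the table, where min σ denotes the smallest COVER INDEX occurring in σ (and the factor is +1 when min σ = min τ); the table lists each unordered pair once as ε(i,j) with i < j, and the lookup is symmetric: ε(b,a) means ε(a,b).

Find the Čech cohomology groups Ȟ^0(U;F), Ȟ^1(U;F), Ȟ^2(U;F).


cover nerve:
  W12={c} W14={h} W15={d} W16={a} W23={g} W34={e} W56={f}
C dims 6,7; δ0: rk 6, SNF 1^5·2
Ȟ^0: (6−6)−0=0 ⇒ 0
Ȟ^1: (7−0)−6=1 plus torsion [2] ⇒ Z ⊕ Z/2
Ȟ^2: (0−0)−0=0 ⇒ 0

Ȟ^0 = 0,  Ȟ^1 = Z ⊕ Z/2,  Ȟ^2 = 0


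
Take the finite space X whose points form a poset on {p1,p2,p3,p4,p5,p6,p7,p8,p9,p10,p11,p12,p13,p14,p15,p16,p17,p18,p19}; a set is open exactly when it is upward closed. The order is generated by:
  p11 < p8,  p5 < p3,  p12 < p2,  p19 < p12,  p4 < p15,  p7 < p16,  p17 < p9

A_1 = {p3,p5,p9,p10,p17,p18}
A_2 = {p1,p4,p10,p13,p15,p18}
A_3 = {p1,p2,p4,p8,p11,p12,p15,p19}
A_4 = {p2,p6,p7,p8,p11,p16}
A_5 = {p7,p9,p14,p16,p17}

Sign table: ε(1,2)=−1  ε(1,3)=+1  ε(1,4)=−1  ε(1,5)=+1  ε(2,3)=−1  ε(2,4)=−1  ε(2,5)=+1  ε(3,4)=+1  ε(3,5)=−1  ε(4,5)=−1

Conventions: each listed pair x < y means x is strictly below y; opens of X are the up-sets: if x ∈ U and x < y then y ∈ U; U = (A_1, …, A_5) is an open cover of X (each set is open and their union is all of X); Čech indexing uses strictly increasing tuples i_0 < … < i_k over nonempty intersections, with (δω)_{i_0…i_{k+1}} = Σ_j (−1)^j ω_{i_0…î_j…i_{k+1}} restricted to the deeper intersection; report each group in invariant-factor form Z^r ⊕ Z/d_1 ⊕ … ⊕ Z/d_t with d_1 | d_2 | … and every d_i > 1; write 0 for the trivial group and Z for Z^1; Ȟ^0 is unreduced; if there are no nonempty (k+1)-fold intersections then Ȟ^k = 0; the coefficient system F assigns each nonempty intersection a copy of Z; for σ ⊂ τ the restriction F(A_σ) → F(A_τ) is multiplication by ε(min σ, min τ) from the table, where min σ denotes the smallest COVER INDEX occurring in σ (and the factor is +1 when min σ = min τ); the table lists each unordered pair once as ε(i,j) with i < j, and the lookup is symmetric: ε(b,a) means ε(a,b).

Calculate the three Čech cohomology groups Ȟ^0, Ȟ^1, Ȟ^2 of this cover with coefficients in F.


cover nerve:
  A12={p10,p18} A15={p9,p17} A23={p1,p4,p15} A34={p2,p8,p11} A45={p7,p16}
C dims 5,5; δ0: rk 5, SNF 1^4·2
Ȟ^0: (5−5)−0=0 ⇒ 0
Ȟ^1: (5−0)−5=0 plus torsion [2] ⇒ Z/2
Ȟ^2: (0−0)−0=0 ⇒ 0

Ȟ^0 ≅ 0,  Ȟ^1 ≅ Z/2,  Ȟ^2 ≅ 0


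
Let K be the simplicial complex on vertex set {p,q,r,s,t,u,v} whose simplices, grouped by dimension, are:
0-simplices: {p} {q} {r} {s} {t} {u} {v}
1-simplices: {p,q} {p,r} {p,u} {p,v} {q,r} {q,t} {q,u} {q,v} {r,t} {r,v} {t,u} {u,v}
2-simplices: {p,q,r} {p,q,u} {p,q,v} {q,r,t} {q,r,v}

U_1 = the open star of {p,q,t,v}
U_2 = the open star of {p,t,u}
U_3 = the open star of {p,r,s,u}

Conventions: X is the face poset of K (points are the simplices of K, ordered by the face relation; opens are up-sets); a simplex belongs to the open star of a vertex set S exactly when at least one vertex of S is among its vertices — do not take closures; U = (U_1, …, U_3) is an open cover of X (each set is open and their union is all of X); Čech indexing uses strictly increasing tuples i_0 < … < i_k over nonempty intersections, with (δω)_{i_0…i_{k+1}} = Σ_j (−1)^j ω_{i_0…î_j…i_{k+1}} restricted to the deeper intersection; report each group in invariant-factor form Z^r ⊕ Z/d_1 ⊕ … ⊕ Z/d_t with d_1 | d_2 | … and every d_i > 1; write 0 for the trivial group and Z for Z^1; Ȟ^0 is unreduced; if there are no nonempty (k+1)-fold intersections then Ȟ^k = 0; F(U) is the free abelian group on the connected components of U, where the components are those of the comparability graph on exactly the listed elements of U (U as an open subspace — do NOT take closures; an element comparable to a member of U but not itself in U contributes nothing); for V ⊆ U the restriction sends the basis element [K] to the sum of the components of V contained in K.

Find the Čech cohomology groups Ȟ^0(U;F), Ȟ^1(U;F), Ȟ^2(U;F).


Ȟ^0(U;F) ≅ Z^2,  Ȟ^1(U;F) ≅ Z^2,  Ȟ^2(U;F) ≅ 0

nerve of the cover:
  U1={{p},{q},{t},{v},{p,q},{p,r},{p,u},{p,v},{q,r},{q,t},{q,u},{q,v},{r,t},{r,v},{t,u},{u,v},{p,q,r},{p,q,u},{p,q,v},{q,r,t},{q,r,v}} U2={{p},{t},{u},{p,q},{p,r},{p,u},{p,v},{q,t},{q,u},{r,t},{t,u},{u,v},{p,q,r},{p,q,u},{p,q,v},{q,r,t}} U3={{p},{r},{s},{u},{p,q},{p,r},{p,u},{p,v},{q,r},{q,u},{r,t},{r,v},{t,u},{u,v},{p,q,r},{p,q,u},{p,q,v},{q,r,t},{q,r,v}}
  U12={{p},{t},{p,q},{p,r},{p,u},{p,v},{q,t},{q,u},{r,t},{t,u},{u,v},{p,q,r},{p,q,u},{p,q,v},{q,r,t}} U13={{p},{p,q},{p,r},{p,u},{p,v},{q,r},{q,u},{r,t},{r,v},{t,u},{u,v},{p,q,r},{p,q,u},{p,q,v},{q,r,t},{q,r,v}} U23={{p},{u},{p,q},{p,r},{p,u},{p,v},{q,u},{r,t},{t,u},{u,v},{p,q,r},{p,q,u},{p,q,v},{q,r,t}}
  U123={{p},{p,q},{p,r},{p,u},{p,v},{q,u},{r,t},{t,u},{u,v},{p,q,r},{p,q,u},{p,q,v},{q,r,t}}
components per intersection:
  U1: {{p},{q},{t},{v},{p,q},{p,r},{p,u},{p,v},{q,r},{q,t},{q,u},{q,v},{r,t},{r,v},{t,u},{u,v},{p,q,r},{p,q,u},{p,q,v},{q,r,t},{q,r,v}}
  U2: {{p},{t},{u},{p,q},{p,r},{p,u},{p,v},{q,t},{q,u},{r,t},{t,u},{u,v},{p,q,r},{p,q,u},{p,q,v},{q,r,t}}
  U3: {{p},{r},{u},{p,q},{p,r},{p,u},{p,v},{q,r},{q,u},{r,t},{r,v},{t,u},{u,v},{p,q,r},{p,q,u},{p,q,v},{q,r,t},{q,r,v}} {{s}}
  U12: {{p},{p,q},{p,r},{p,u},{p,v},{q,u},{p,q,r},{p,q,u},{p,q,v}} {{t},{q,t},{r,t},{t,u},{q,r,t}} {{u,v}}
  U13: {{p},{p,q},{p,r},{p,u},{p,v},{q,r},{q,u},{r,t},{r,v},{p,q,r},{p,q,u},{p,q,v},{q,r,t},{q,r,v}} {{t,u}} {{u,v}}
  U23: {{p},{u},{p,q},{p,r},{p,u},{p,v},{q,u},{t,u},{u,v},{p,q,r},{p,q,u},{p,q,v}} {{r,t},{q,r,t}}
  U123: {{p},{p,q},{p,r},{p,u},{p,v},{q,u},{p,q,r},{p,q,u},{p,q,v}} {{r,t},{q,r,t}} {{t,u}} {{u,v}}
C dims 4,8,4; δ0: rk 2, SNF 1^2; δ1: rk 4, SNF 1^4
Ȟ^0 = (4 − 2) − 0 = 2, so Ȟ^0 ≅ Z^2
Ȟ^1 = (8 − 4) − 2 = 2, so Ȟ^1 ≅ Z^2
Ȟ^2 = (4 − 0) − 4 = 0, so Ȟ^2 ≅ 0


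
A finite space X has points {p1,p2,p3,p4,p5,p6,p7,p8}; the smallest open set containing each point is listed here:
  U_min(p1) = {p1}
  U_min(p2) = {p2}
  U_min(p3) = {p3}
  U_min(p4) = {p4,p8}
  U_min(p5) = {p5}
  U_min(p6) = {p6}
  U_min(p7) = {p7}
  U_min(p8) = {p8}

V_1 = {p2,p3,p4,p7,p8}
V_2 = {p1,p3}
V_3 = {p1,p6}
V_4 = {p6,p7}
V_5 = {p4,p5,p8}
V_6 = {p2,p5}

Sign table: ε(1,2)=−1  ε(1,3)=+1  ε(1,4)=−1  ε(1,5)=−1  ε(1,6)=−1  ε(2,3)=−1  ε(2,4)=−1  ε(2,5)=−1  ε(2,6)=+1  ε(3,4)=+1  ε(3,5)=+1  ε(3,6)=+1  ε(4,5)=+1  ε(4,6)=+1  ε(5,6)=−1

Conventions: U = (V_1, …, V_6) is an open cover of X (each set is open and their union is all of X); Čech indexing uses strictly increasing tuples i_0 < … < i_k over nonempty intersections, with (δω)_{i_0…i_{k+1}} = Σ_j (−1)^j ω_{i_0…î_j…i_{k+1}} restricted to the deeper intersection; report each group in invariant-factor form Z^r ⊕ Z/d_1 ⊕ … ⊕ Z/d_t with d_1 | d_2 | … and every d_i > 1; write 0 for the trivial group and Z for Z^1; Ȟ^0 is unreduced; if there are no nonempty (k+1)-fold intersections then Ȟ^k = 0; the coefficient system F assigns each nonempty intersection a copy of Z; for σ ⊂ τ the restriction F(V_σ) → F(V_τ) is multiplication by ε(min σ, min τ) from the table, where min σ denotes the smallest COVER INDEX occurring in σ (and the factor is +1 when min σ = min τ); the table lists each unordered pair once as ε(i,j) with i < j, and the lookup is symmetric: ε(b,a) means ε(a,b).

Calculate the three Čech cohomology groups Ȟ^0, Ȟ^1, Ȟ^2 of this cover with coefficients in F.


Ȟ^0 ≅ 0, Ȟ^1 ≅ Z ⊕ Z/2 and Ȟ^2 ≅ 0

nonempty intersections:
  V12={p3} V14={p7} V15={p4,p8} V16={p2} V23={p1} V34={p6} V56={p5}
C dims 6,7; δ0: rk 6, SNF 1^5·2
Ȟ^0: (6−6)−0=0 ⇒ 0
Ȟ^1: (7−0)−6=1 plus torsion [2] ⇒ Z ⊕ Z/2
Ȟ^2: (0−0)−0=0 ⇒ 0
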